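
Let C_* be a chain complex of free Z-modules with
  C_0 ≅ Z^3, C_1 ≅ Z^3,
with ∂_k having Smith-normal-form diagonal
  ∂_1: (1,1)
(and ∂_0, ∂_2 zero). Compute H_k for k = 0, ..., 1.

H_0 = Z,  H_1 = Z.

H_0: b_0 = 3 − 0 − 2 = 1; torsion from ∂_1 factors > 1: none. So H_0 = Z.
H_1: b_1 = 3 − 2 − 0 = 1; torsion from ∂_2 factors > 1: none. So H_1 = Z.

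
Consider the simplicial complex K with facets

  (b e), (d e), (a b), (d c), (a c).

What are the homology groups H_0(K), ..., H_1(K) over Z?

K has 5 vertices, 5 edges.
rank ∂_0 = 0, rank ∂_1 = 4 ⇒ b_0 = 5 − 0 − 4 = 1; all invariant factors of ∂_1 are 1 so no torsion. So H_0 = Z.
rank ∂_1 = 4, rank ∂_2 = 0 ⇒ b_1 = 5 − 4 − 0 = 1. So H_1 = Z.

H_0 ≅ Z,  H_1 ≅ Z.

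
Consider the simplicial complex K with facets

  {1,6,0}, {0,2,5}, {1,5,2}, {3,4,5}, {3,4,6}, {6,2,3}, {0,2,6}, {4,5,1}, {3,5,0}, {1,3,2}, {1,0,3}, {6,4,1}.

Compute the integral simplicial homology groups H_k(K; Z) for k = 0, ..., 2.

H_0 = Z,  H_1 = Z/2Z,  H_2 = 0.

Order the vertices as 0 < 1 < 2 < 3 < 4 < 5 < 6. Listing each simplex with vertices in this order, K has dimension 2 with simplices:

  0-simplices (7): [0], [1], [2], [3], [4], [5], [6]
  1-simplices (18): [0,1], [0,2], [0,3], [0,5], [0,6], [1,2], [1,3], [1,4], [1,5], [1,6], [2,3], [2,5], [2,6], [3,4], [3,5], [3,6], [4,5], [4,6]
  2-simplices (12): [0,1,3], [0,1,6], [0,2,5], [0,2,6], [0,3,5], [1,2,3], [1,2,5], [1,4,5], [1,4,6], [2,3,6], [3,4,5], [3,4,6]

so the chain groups are C_0 ≅ Z^7, C_1 ≅ Z^18, C_2 ≅ Z^12.

The boundary map ∂_1: C_1 → C_0 is given by ∂[p,q] = [q] − [p].
As a 7×18 matrix over Z this has rank 6, with invariant factors (1,1,1,1,1,1).

Boundary ∂_2: C_2 → C_1 maps a triangle to the signed sum of its edges. For instance
  ∂[3,4,5] = [4,5] − [3,5] + [3,4],
  ∂[0,1,6] = [1,6] − [0,6] + [0,1].
This gives a 18×12 integer matrix of rank 12; reducing to Smith normal form yields diagonal entries (1,1,1,1,1,1,1,1,1,1,1,2).

Computing H_k = (kernel of ∂_k) / (image of ∂_{k+1}):

  H_0: rank C_0 − rank ∂_1 = 7 − 6 = 1, and the invariant factors of ∂_1 are all 1, so H_0 = Z.
  H_1: rank ker ∂_1 − rank ∂_2 = (18 − 6) − 12 = 0, and ∂_2 has invariant factor 2 > 1, so H_1 = Z/2Z.
  H_2: rank ker ∂_2 − rank ∂_3 = (12 − 12) − 0 = 0, and there is no ∂_3, so H_2 = 0.

As a check, the Euler characteristic is 7 − 18 + 12 = 1, which agrees with 1 − 0 + 0 = 1.
(K is a triangulation of the real projective plane RP^2.)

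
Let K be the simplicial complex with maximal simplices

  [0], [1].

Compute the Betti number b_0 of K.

We work with the vertex ordering 0 < 1. The simplices of K, each written with vertices in increasing order, are:

  0-simplices (2): [0], [1]

Hence C_0 ≅ Z^2.

Reading off H_k = ker ∂_k / im ∂_{k+1}:

  H_0: rank C_0 − rank ∂_1 = 2 − 0 = 2, and there is no ∂_1, so H_0 ≅ Z^2.

Hence the Betti numbers are b_0 = 2.

b_0 = 2.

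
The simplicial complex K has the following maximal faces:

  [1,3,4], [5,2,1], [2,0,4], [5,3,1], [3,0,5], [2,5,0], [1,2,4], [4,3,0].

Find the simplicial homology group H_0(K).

Take the total order 0 < 1 < 2 < 3 < 4 < 5 on the vertex set. Then K (dimension 2) consists of the simplices:

  0-simplices (6): [0], [1], [2], [3], [4], [5]
  1-simplices (12): [0,2], [0,3], [0,4], [0,5], [1,2], [1,3], [1,4], [1,5], [2,4], [2,5], [3,4], [3,5]
  2-simplices (8): [0,2,4], [0,2,5], [0,3,4], [0,3,5], [1,2,4], [1,2,5], [1,3,4], [1,3,5]

Hence C_0 ≅ Z^6, C_1 ≅ Z^12, C_2 ≅ Z^8.

Boundary ∂_1: C_1 → C_0 sends each edge [p,q] (with p < q) to q − p.
The 6×12 boundary matrix has rank 5 and Smith normal form diag(1,1,1,1,1).

∂_2: C_2 → C_1 acts by ∂[p,q,r] = [q,r] − [p,r] + [p,q]. For instance
  ∂[0,2,4] = [2,4] − [0,4] + [0,2],
  ∂[1,3,4] = [3,4] − [1,4] + [1,3].
As a 12×8 matrix over Z this has rank 7, with invariant factors (1,1,1,1,1,1,1).

Now H_k = ker ∂_k / im ∂_{k+1}, so:

  H_0: rank C_0 − rank ∂_1 = 6 − 5 = 1, and the invariant factors of ∂_1 are all 1, so H_0 = Z.

(K is a triangulation of the 2-sphere S^2.)

H_0 ≅ Z.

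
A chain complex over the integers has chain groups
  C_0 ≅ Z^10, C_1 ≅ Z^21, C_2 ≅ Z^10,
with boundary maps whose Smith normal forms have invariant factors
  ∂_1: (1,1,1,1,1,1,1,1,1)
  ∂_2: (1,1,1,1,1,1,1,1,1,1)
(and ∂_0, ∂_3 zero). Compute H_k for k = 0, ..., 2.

H_0: b_0 = 10 − 0 − 9 = 1; torsion from ∂_1 factors > 1: none. So H_0 ≅ Z.
H_1: b_1 = 21 − 9 − 10 = 2; torsion from ∂_2 factors > 1: none. So H_1 ≅ Z^2.
H_2: b_2 = 10 − 10 − 0 = 0; torsion from ∂_3 factors > 1: none. So H_2 ≅ 0.

H_0 ≅ Z,  H_1 ≅ Z^2,  H_2 = 0.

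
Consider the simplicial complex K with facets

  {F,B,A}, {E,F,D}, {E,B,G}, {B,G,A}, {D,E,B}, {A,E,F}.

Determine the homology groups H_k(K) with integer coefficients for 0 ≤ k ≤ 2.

H_0 = Z,  H_1 = Z,  H_2 = 0.

Order the vertices as A < B < D < E < F < G. Listing each simplex with vertices in this order, K has dimension 2 with simplices:

  0-simplices (6): A, B, D, E, F, G
  1-simplices (12): AB, AE, AF, AG, BD, BE, BF, BG, DE, DF, EF, EG
  2-simplices (6): ABF, ABG, AEF, BDE, BEG, DEF

so the chain groups are C_0 ≅ Z^6, C_1 ≅ Z^12, C_2 ≅ Z^6.

The boundary map ∂_1: C_1 → C_0 maps an edge to its endpoints' difference, ∂[p,q] = q − p.
As a 6×12 matrix over Z this has rank 5, with invariant factors (1,1,1,1,1).

Boundary ∂_2: C_2 → C_1 sends each 2-simplex [p,q,r] to [q,r] − [p,r] + [p,q]. For instance
  ∂ABF = BF − AF + AB,
  ∂ABG = BG − AG + AB.
The resulting 12×6 matrix has rank 6, and its Smith normal form has invariant factors (1,1,1,1,1,1).

Now H_k = ker ∂_k / im ∂_{k+1}, so:

  H_0: rank C_0 − rank ∂_1 = 6 − 5 = 1, and the invariant factors of ∂_1 are all 1, so H_0 ≅ Z.
  H_1: rank ker ∂_1 − rank ∂_2 = (12 − 5) − 6 = 1, and the invariant factors of ∂_2 are all 1, so H_1 ≅ Z.
  H_2: rank ker ∂_2 − rank ∂_3 = (6 − 6) − 0 = 0, and there is no ∂_3, so H_2 ≅ 0.

(K is a triangulation of the cylinder S^1 x I.)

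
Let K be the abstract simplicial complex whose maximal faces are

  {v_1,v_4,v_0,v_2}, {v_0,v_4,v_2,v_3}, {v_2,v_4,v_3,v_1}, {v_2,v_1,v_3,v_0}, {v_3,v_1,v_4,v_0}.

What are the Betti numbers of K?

Take the total order v_0 < v_1 < v_2 < v_3 < v_4 on the vertex set. Then K (dimension 3) consists of the simplices:

  0-simplices (5): [v_0], [v_1], [v_2], [v_3], [v_4]
  1-simplices (10): [v_0,v_1], [v_0,v_2], [v_0,v_3], [v_0,v_4], [v_1,v_2], [v_1,v_3], [v_1,v_4], [v_2,v_3], [v_2,v_4], [v_3,v_4]
  2-simplices (10): [v_0,v_1,v_2], [v_0,v_1,v_3], [v_0,v_1,v_4], [v_0,v_2,v_3], [v_0,v_2,v_4], [v_0,v_3,v_4], [v_1,v_2,v_3], [v_1,v_2,v_4], [v_1,v_3,v_4], [v_2,v_3,v_4]
  3-simplices (5): [v_0,v_1,v_2,v_3], [v_0,v_1,v_2,v_4], [v_0,v_1,v_3,v_4], [v_0,v_2,v_3,v_4], [v_1,v_2,v_3,v_4]

giving chain groups C_0 ≅ Z^5, C_1 ≅ Z^10, C_2 ≅ Z^10, C_3 ≅ Z^5.

∂_1: C_1 → C_0 sends each edge [p,q] (with p < q) to q − p. For instance
  ∂[v_1,v_2] = [v_2] − [v_1].
This gives a 5×10 integer matrix of rank 4; reducing to Smith normal form yields diagonal entries (1,1,1,1).

The boundary map ∂_2: C_2 → C_1 maps a triangle to the signed sum of its edges. For instance
  ∂[v_1,v_2,v_3] = [v_2,v_3] − [v_1,v_3] + [v_1,v_2],
  ∂[v_0,v_1,v_2] = [v_1,v_2] − [v_0,v_2] + [v_0,v_1].
The resulting 10×10 matrix has rank 6, and its Smith normal form has invariant factors (1,1,1,1,1,1).

∂_3: C_3 → C_2 sends each 3-simplex σ to the alternating sum Σ_i (−1)^i (σ with its i-th vertex removed). For instance
  ∂[v_0,v_1,v_2,v_4] = [v_1,v_2,v_4] − [v_0,v_2,v_4] + [v_0,v_1,v_4] − [v_0,v_1,v_2],
  ∂[v_1,v_2,v_3,v_4] = [v_2,v_3,v_4] − [v_1,v_3,v_4] + [v_1,v_2,v_4] − [v_1,v_2,v_3].
The 10×5 boundary matrix has rank 4 and Smith normal form diag(1,1,1,1).

Reading off H_k = ker ∂_k / im ∂_{k+1}:

  H_0: rank C_0 − rank ∂_1 = 5 − 4 = 1, and the invariant factors of ∂_1 are all 1, so H_0 ≅ Z.
  H_1: rank ker ∂_1 − rank ∂_2 = (10 − 4) − 6 = 0, and the invariant factors of ∂_2 are all 1, so H_1 ≅ 0.
  H_2: rank ker ∂_2 − rank ∂_3 = (10 − 6) − 4 = 0, and the invariant factors of ∂_3 are all 1, so H_2 ≅ 0.
  H_3: rank ker ∂_3 − rank ∂_4 = (5 − 4) − 0 = 1, and there is no ∂_4, so H_3 ≅ Z.

(K is a triangulation of the 3-sphere S^3.)

Hence the Betti numbers are b_0 = 1, b_1 = 0, b_2 = 0, b_3 = 1.

b_0 = 1, b_1 = 0, b_2 = 0, b_3 = 1.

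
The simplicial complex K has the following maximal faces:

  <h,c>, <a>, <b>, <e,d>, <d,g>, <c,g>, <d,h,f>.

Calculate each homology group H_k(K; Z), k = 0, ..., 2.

Take the total order a < b < c < d < e < f < g < h on the vertex set. Then K (dimension 2) consists of the simplices:

  0-simplices (8): a, b, c, d, e, f, g, h
  1-simplices (7): cg, ch, de, df, dg, dh, fh
  2-simplices (1): dfh

so the chain groups are C_0 ≅ Z^8, C_1 ≅ Z^7, C_2 ≅ Z^1.

The boundary map ∂_1: C_1 → C_0 maps an edge to its endpoints' difference, ∂[p,q] = q − p. For instance
  ∂ch = h − c.
The resulting 8×7 matrix has rank 5, and its Smith normal form has invariant factors (1,1,1,1,1).

Boundary ∂_2: C_2 → C_1 maps a triangle to the signed sum of its edges. For instance
  ∂dfh = fh − dh + df.
The 7×1 boundary matrix has rank 1 and Smith normal form diag(1).

From H_k ≅ ker(∂_k) / im(∂_{k+1}) we obtain:

  H_0: rank C_0 − rank ∂_1 = 8 − 5 = 3, and the invariant factors of ∂_1 are all 1, so H_0 ≅ Z^3.
  H_1: rank ker ∂_1 − rank ∂_2 = (7 − 5) − 1 = 1, and the invariant factors of ∂_2 are all 1, so H_1 ≅ Z.
  H_2: rank ker ∂_2 − rank ∂_3 = (1 − 1) − 0 = 0, and there is no ∂_3, so H_2 ≅ 0.

As a check, the Euler characteristic is 8 − 7 + 1 = 2, which agrees with 3 − 1 + 0 = 2.

H_0 = Z^3,  H_1 = Z,  H_2 = 0.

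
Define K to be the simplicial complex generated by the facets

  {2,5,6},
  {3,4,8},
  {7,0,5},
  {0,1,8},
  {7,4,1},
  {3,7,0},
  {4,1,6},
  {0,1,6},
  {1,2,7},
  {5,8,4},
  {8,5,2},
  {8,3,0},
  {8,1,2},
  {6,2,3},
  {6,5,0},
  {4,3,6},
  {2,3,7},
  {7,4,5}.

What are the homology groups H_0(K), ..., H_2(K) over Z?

Fix the vertex order 0 < 1 < 2 < 3 < 4 < 5 < 6 < 7 < 8 and write every simplex with vertices in increasing order. Then dim K = 2 and the simplices of K are:

  0-simplices (9): [0], [1], [2], [3], [4], [5], [6], [7], [8]
  1-simplices (27): (27 of them)
  2-simplices (18): [0,1,6], [0,1,8], [0,3,7], [0,3,8], [0,5,6], [0,5,7], [1,2,7], [1,2,8], [1,4,6], [1,4,7], [2,3,6], [2,3,7], [2,5,6], [2,5,8], [3,4,6], [3,4,8], [4,5,7], [4,5,8]

Hence C_0 ≅ Z^9, C_1 ≅ Z^27, C_2 ≅ Z^18.

The boundary map ∂_1: C_1 → C_0 sends each edge [p,q] (with p < q) to q − p.
This gives a 9×27 integer matrix of rank 8; reducing to Smith normal form yields diagonal entries (1,1,1,1,1,1,1,1).

The boundary map ∂_2: C_2 → C_1 acts by ∂[p,q,r] = [q,r] − [p,r] + [p,q]. For instance
  ∂[0,5,7] = [5,7] − [0,7] + [0,5],
  ∂[0,3,8] = [3,8] − [0,8] + [0,3].
As a 27×18 matrix over Z this has rank 17, with invariant factors (1,1,1,1,1,1,1,1,1,1,1,1,1,1,1,1,1).

From H_k ≅ ker(∂_k) / im(∂_{k+1}) we obtain:

  H_0: rank C_0 − rank ∂_1 = 9 − 8 = 1, and the invariant factors of ∂_1 are all 1, so H_0 = Z.
  H_1: rank ker ∂_1 − rank ∂_2 = (27 − 8) − 17 = 2, and the invariant factors of ∂_2 are all 1, so H_1 = Z^2.
  H_2: rank ker ∂_2 − rank ∂_3 = (18 − 17) − 0 = 1, and there is no ∂_3, so H_2 = Z.

H_0 = Z,  H_1 = Z^2,  H_2 = Z.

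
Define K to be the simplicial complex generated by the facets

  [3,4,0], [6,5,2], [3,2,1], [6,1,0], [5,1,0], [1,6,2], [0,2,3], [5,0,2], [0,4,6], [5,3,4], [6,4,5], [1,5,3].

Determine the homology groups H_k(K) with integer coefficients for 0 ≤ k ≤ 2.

H_0 ≅ Z,  H_1 ≅ Z/2Z,  H_2 = 0.

Fix the vertex order 0 < 1 < 2 < 3 < 4 < 5 < 6 and write every simplex with vertices in increasing order. Then dim K = 2 and the simplices of K are:

  0-simplices (7): [0], [1], [2], [3], [4], [5], [6]
  1-simplices (18): [0,1], [0,2], [0,3], [0,4], [0,5], [0,6], [1,2], [1,3], [1,5], [1,6], [2,3], [2,5], [2,6], [3,4], [3,5], [4,5], [4,6], [5,6]
  2-simplices (12): [0,1,5], [0,1,6], [0,2,3], [0,2,5], [0,3,4], [0,4,6], [1,2,3], [1,2,6], [1,3,5], [2,5,6], [3,4,5], [4,5,6]

giving chain groups C_0 ≅ Z^7, C_1 ≅ Z^18, C_2 ≅ Z^12.

∂_1: C_1 → C_0 is given by ∂[p,q] = [q] − [p]. For instance
  ∂[1,5] = [5] − [1].
This gives a 7×18 integer matrix of rank 6; reducing to Smith normal form yields diagonal entries (1,1,1,1,1,1).

∂_2: C_2 → C_1 maps a triangle to the signed sum of its edges. For instance
  ∂[0,2,5] = [2,5] − [0,5] + [0,2],
  ∂[4,5,6] = [5,6] − [4,6] + [4,5].
The resulting 18×12 matrix has rank 12, and its Smith normal form has invariant factors (1,1,1,1,1,1,1,1,1,1,1,2).

Now H_k = ker ∂_k / im ∂_{k+1}, so:

  H_0: rank C_0 − rank ∂_1 = 7 − 6 = 1, and the invariant factors of ∂_1 are all 1, so H_0 = Z.
  H_1: rank ker ∂_1 − rank ∂_2 = (18 − 6) − 12 = 0, and ∂_2 has invariant factor 2 > 1, so H_1 = Z/2Z.
  H_2: rank ker ∂_2 − rank ∂_3 = (12 − 12) − 0 = 0, and there is no ∂_3, so H_2 = 0.

(K is a triangulation of the real projective plane RP^2.)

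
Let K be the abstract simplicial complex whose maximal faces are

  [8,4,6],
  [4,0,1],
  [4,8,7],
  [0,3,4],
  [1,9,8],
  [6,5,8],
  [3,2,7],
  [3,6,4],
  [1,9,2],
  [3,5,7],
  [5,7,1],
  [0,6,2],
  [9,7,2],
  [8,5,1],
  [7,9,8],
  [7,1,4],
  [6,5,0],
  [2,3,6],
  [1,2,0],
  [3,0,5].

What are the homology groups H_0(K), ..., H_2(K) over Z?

Fix the vertex order 0 < 1 < 2 < 3 < 4 < 5 < 6 < 7 < 8 < 9 and write every simplex with vertices in increasing order. Then dim K = 2 and the simplices of K are:

  0-simplices (10): [0], [1], [2], [3], [4], [5], [6], [7], [8], [9]
  1-simplices (30): (30 of them)
  2-simplices (20): (20 of them)

giving chain groups C_0 ≅ Z^10, C_1 ≅ Z^30, C_2 ≅ Z^20.

The boundary map ∂_1: C_1 → C_0 maps an edge to its endpoints' difference, ∂[p,q] = q − p. For instance
  ∂[5,8] = [8] − [5].
The resulting 10×30 matrix has rank 9, and its Smith normal form has invariant factors (1,1,1,1,1,1,1,1,1).

Boundary ∂_2: C_2 → C_1 acts by ∂[p,q,r] = [q,r] − [p,r] + [p,q]. For instance
  ∂[2,7,9] = [7,9] − [2,9] + [2,7],
  ∂[1,8,9] = [8,9] − [1,9] + [1,8].
This gives a 30×20 integer matrix of rank 20; reducing to Smith normal form yields diagonal entries (1,1,1,1,1,1,1,1,1,1,1,1,1,1,1,1,1,1,1,2).

Computing H_k = (kernel of ∂_k) / (image of ∂_{k+1}):

  H_0: rank C_0 − rank ∂_1 = 10 − 9 = 1, and the invariant factors of ∂_1 are all 1, so H_0 ≅ Z.
  H_1: rank ker ∂_1 − rank ∂_2 = (30 − 9) − 20 = 1, and ∂_2 has invariant factor 2 > 1, so H_1 ≅ Z ⊕ Z/2.
  H_2: rank ker ∂_2 − rank ∂_3 = (20 − 20) − 0 = 0, and there is no ∂_3, so H_2 ≅ 0.

H_0 ≅ Z,  H_1 ≅ Z ⊕ Z/2,  H_2 = 0.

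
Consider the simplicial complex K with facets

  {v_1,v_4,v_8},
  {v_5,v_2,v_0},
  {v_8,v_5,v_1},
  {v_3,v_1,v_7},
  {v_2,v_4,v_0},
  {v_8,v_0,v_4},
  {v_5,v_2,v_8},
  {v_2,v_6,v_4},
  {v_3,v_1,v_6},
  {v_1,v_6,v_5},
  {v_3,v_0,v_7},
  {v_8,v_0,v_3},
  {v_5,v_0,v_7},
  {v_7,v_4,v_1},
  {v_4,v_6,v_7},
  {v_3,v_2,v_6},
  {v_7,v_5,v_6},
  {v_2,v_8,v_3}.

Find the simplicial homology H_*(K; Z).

Fix the vertex order v_0 < v_1 < v_2 < v_3 < v_4 < v_5 < v_6 < v_7 < v_8 and write every simplex with vertices in increasing order. Then dim K = 2 and the simplices of K are:

  0-simplices (9): [v_0], [v_1], [v_2], [v_3], [v_4], [v_5], [v_6], [v_7], [v_8]
  1-simplices (27): (27 of them)
  2-simplices (18): (18 of them)

Hence C_0 ≅ Z^9, C_1 ≅ Z^27, C_2 ≅ Z^18.

Boundary ∂_1: C_1 → C_0 maps an edge to its endpoints' difference, ∂[p,q] = q − p. For instance
  ∂[v_3,v_7] = [v_7] − [v_3].
As a 9×27 matrix over Z this has rank 8, with invariant factors (1,1,1,1,1,1,1,1).

The boundary map ∂_2: C_2 → C_1 sends each 2-simplex [p,q,r] to [q,r] − [p,r] + [p,q]. For instance
  ∂[v_0,v_5,v_7] = [v_5,v_7] − [v_0,v_7] + [v_0,v_5],
  ∂[v_0,v_2,v_4] = [v_2,v_4] − [v_0,v_4] + [v_0,v_2].
As a 27×18 matrix over Z this has rank 18, with invariant factors (1,1,1,1,1,1,1,1,1,1,1,1,1,1,1,1,1,2).

Now H_k = ker ∂_k / im ∂_{k+1}, so:

  H_0: rank C_0 − rank ∂_1 = 9 − 8 = 1, and the invariant factors of ∂_1 are all 1, so H_0 ≅ Z.
  H_1: rank ker ∂_1 − rank ∂_2 = (27 − 8) − 18 = 1, and ∂_2 has invariant factor 2 > 1, so H_1 ≅ Z ⊕ Z/2Z.
  H_2: rank ker ∂_2 − rank ∂_3 = (18 − 18) − 0 = 0, and there is no ∂_3, so H_2 ≅ 0.

As a check, the Euler characteristic is 9 − 27 + 18 = 0, which agrees with 1 − 1 + 0 = 0.
(K is a triangulation of the Klein bottle.)

H_0 = Z,  H_1 = Z ⊕ Z/2Z,  H_2 = 0.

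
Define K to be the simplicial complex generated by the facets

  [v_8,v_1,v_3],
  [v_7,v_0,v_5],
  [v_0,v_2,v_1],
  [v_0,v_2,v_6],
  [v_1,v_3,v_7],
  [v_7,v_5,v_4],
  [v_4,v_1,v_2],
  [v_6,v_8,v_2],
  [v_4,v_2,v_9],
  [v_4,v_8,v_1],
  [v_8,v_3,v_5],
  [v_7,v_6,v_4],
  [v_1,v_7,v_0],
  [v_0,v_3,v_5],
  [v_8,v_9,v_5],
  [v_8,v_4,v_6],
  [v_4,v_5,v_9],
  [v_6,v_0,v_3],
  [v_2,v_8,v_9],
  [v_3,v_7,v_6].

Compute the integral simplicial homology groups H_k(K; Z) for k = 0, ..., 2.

Fix the vertex order v_0 < v_1 < v_2 < v_3 < v_4 < v_5 < v_6 < v_7 < v_8 < v_9 and write every simplex with vertices in increasing order. Then dim K = 2 and the simplices of K are:

  0-simplices (10): [v_0], [v_1], [v_2], [v_3], [v_4], [v_5], [v_6], [v_7], [v_8], [v_9]
  1-simplices (30): (30 of them)
  2-simplices (20): (20 of them)

giving chain groups C_0 ≅ Z^10, C_1 ≅ Z^30, C_2 ≅ Z^20.

Boundary ∂_1: C_1 → C_0 maps an edge to its endpoints' difference, ∂[p,q] = q − p.
The resulting 10×30 matrix has rank 9, and its Smith normal form has invariant factors (1,1,1,1,1,1,1,1,1).

The boundary map ∂_2: C_2 → C_1 maps a triangle to the signed sum of its edges. For instance
  ∂[v_5,v_8,v_9] = [v_8,v_9] − [v_5,v_9] + [v_5,v_8],
  ∂[v_4,v_6,v_8] = [v_6,v_8] − [v_4,v_8] + [v_4,v_6].
This gives a 30×20 integer matrix of rank 20; reducing to Smith normal form yields diagonal entries (1,1,1,1,1,1,1,1,1,1,1,1,1,1,1,1,1,1,1,2).

Now H_k = ker ∂_k / im ∂_{k+1}, so:

  H_0: rank C_0 − rank ∂_1 = 10 − 9 = 1, and the invariant factors of ∂_1 are all 1, so H_0 = Z.
  H_1: rank ker ∂_1 − rank ∂_2 = (30 − 9) − 20 = 1, and ∂_2 has invariant factor 2 > 1, so H_1 = Z ⊕ Z_2.
  H_2: rank ker ∂_2 − rank ∂_3 = (20 − 20) − 0 = 0, and there is no ∂_3, so H_2 = 0.

H_0 ≅ Z,  H_1 ≅ Z ⊕ Z_2,  H_2 = 0.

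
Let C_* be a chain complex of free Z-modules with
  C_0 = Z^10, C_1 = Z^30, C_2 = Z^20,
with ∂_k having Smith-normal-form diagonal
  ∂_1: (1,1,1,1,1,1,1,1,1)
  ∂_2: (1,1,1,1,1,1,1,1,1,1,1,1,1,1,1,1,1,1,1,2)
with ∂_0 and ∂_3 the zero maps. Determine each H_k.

H_0: b_0 = 10 − 0 − 9 = 1; torsion from ∂_1 factors > 1: none. So H_0 = Z.
H_1: b_1 = 30 − 9 − 20 = 1; torsion from ∂_2 factors > 1: [2]. So H_1 = Z ⊕ Z/2.
H_2: b_2 = 20 − 20 − 0 = 0; torsion from ∂_3 factors > 1: none. So H_2 = 0.

H_0 = Z,  H_1 = Z ⊕ Z/2,  H_2 = 0.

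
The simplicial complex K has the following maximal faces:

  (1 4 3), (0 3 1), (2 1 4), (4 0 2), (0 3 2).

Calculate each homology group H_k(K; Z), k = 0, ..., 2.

H_0 ≅ Z,  H_1 ≅ Z,  H_2 = 0.

We work with the vertex ordering 0 < 1 < 2 < 3 < 4. The simplices of K, each written with vertices in increasing order, are:

  0-simplices (5): [0], [1], [2], [3], [4]
  1-simplices (10): [0,1], [0,2], [0,3], [0,4], [1,2], [1,3], [1,4], [2,3], [2,4], [3,4]
  2-simplices (5): [0,1,3], [0,2,3], [0,2,4], [1,2,4], [1,3,4]

Hence C_0 ≅ Z^5, C_1 ≅ Z^10, C_2 ≅ Z^5.

Boundary ∂_1: C_1 → C_0 maps an edge to its endpoints' difference, ∂[p,q] = q − p. For instance
  ∂[2,3] = [3] − [2].
The resulting 5×10 matrix has rank 4, and its Smith normal form has invariant factors (1,1,1,1).

∂_2: C_2 → C_1 sends each 2-simplex [p,q,r] to [q,r] − [p,r] + [p,q]. For instance
  ∂[0,1,3] = [1,3] − [0,3] + [0,1],
  ∂[1,3,4] = [3,4] − [1,4] + [1,3].
This gives a 10×5 integer matrix of rank 5; reducing to Smith normal form yields diagonal entries (1,1,1,1,1).

From H_k ≅ ker(∂_k) / im(∂_{k+1}) we obtain:

  H_0: rank C_0 − rank ∂_1 = 5 − 4 = 1, and the invariant factors of ∂_1 are all 1, so H_0 = Z.
  H_1: rank ker ∂_1 − rank ∂_2 = (10 − 4) − 5 = 1, and the invariant factors of ∂_2 are all 1, so H_1 = Z.
  H_2: rank ker ∂_2 − rank ∂_3 = (5 − 5) − 0 = 0, and there is no ∂_3, so H_2 = 0.

As a check, the Euler characteristic is 5 − 10 + 5 = 0, which agrees with 1 − 1 + 0 = 0.
(K is a triangulation of the Möbius band.)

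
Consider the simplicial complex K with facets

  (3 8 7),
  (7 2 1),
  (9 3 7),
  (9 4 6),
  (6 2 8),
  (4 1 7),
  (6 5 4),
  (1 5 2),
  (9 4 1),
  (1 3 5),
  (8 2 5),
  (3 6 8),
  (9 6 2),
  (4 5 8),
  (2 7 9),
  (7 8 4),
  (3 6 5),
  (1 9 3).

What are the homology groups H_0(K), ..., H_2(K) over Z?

We work with the vertex ordering 1 < 2 < 3 < 4 < 5 < 6 < 7 < 8 < 9. The simplices of K, each written with vertices in increasing order, are:

  0-simplices (9): [1], [2], [3], [4], [5], [6], [7], [8], [9]
  1-simplices (27): (27 of them)
  2-simplices (18): [1,2,5], [1,2,7], [1,3,5], [1,3,9], [1,4,7], [1,4,9], [2,5,8], [2,6,8], [2,6,9], [2,7,9], [3,5,6], [3,6,8], [3,7,8], [3,7,9], [4,5,6], [4,5,8], [4,6,9], [4,7,8]

giving chain groups C_0 ≅ Z^9, C_1 ≅ Z^27, C_2 ≅ Z^18.

Boundary ∂_1: C_1 → C_0 sends each edge [p,q] (with p < q) to q − p. For instance
  ∂[6,9] = [9] − [6].
This gives a 9×27 integer matrix of rank 8; reducing to Smith normal form yields diagonal entries (1,1,1,1,1,1,1,1).

The boundary map ∂_2: C_2 → C_1 maps a triangle to the signed sum of its edges. For instance
  ∂[1,4,9] = [4,9] − [1,9] + [1,4],
  ∂[4,5,8] = [5,8] − [4,8] + [4,5].
As a 27×18 matrix over Z this has rank 18, with invariant factors (1,1,1,1,1,1,1,1,1,1,1,1,1,1,1,1,1,2).

From H_k ≅ ker(∂_k) / im(∂_{k+1}) we obtain:

  H_0: rank C_0 − rank ∂_1 = 9 − 8 = 1, and the invariant factors of ∂_1 are all 1, so H_0 ≅ Z.
  H_1: rank ker ∂_1 − rank ∂_2 = (27 − 8) − 18 = 1, and ∂_2 has invariant factor 2 > 1, so H_1 ≅ Z ⊕ Z/2Z.
  H_2: rank ker ∂_2 − rank ∂_3 = (18 − 18) − 0 = 0, and there is no ∂_3, so H_2 ≅ 0.

H_0 = Z,  H_1 = Z ⊕ Z/2Z,  H_2 = 0.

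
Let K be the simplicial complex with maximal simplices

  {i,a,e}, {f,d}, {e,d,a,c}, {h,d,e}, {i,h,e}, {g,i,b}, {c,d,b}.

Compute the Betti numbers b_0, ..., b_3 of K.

K has 9 vertices, 17 edges, 9 triangles, 1 3-simplex.
rank ∂_0 = 0, rank ∂_1 = 8 ⇒ b_0 = 9 − 0 − 8 = 1; all invariant factors of ∂_1 are 1 so no torsion. So H_0 ≅ Z.
rank ∂_1 = 8, rank ∂_2 = 8 ⇒ b_1 = 17 − 8 − 8 = 1; all invariant factors of ∂_2 are 1 so no torsion. So H_1 ≅ Z.
rank ∂_2 = 8, rank ∂_3 = 1 ⇒ b_2 = 9 − 8 − 1 = 0; all invariant factors of ∂_3 are 1 so no torsion. So H_2 ≅ 0.
rank ∂_3 = 1, rank ∂_4 = 0 ⇒ b_3 = 1 − 1 − 0 = 0. So H_3 ≅ 0.

b_0 = 1, b_1 = 1, b_2 = 0, b_3 = 0.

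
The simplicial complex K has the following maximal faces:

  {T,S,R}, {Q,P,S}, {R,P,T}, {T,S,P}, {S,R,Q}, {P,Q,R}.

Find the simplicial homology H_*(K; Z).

H_0 ≅ Z,  H_1 = 0,  H_2 ≅ Z.

Take the total order P < Q < R < S < T on the vertex set. Then K (dimension 2) consists of the simplices:

  0-simplices (5): P, Q, R, S, T
  1-simplices (9): PQ, PR, PS, PT, QR, QS, RS, RT, ST
  2-simplices (6): PQR, PQS, PRT, PST, QRS, RST

so the chain groups are C_0 ≅ Z^5, C_1 ≅ Z^9, C_2 ≅ Z^6.

∂_1: C_1 → C_0 is given by ∂[p,q] = [q] − [p]. For instance
  ∂PR = R − P.
This gives a 5×9 integer matrix of rank 4; reducing to Smith normal form yields diagonal entries (1,1,1,1).

The boundary map ∂_2: C_2 → C_1 maps a triangle to the signed sum of its edges. For instance
  ∂RST = ST − RT + RS,
  ∂PST = ST − PT + PS.
This gives a 9×6 integer matrix of rank 5; reducing to Smith normal form yields diagonal entries (1,1,1,1,1).

Computing H_k = (kernel of ∂_k) / (image of ∂_{k+1}):

  H_0: rank C_0 − rank ∂_1 = 5 − 4 = 1, and the invariant factors of ∂_1 are all 1, so H_0 = Z.
  H_1: rank ker ∂_1 − rank ∂_2 = (9 − 4) − 5 = 0, and the invariant factors of ∂_2 are all 1, so H_1 = 0.
  H_2: rank ker ∂_2 − rank ∂_3 = (6 − 5) − 0 = 1, and there is no ∂_3, so H_2 = Z.

As a check, the Euler characteristic is 5 − 9 + 6 = 2, which agrees with 1 − 0 + 1 = 2.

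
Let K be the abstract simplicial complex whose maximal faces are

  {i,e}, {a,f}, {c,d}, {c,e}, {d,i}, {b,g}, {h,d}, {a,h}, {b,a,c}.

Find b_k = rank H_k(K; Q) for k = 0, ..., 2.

Order the vertices as a < b < c < d < e < f < g < h < i. Listing each simplex with vertices in this order, K has dimension 2 with simplices:

  0-simplices (9): a, b, c, d, e, f, g, h, i
  1-simplices (11): ab, ac, af, ah, bc, bg, cd, ce, dh, di, ei
  2-simplices (1): abc

giving chain groups C_0 ≅ Z^9, C_1 ≅ Z^11, C_2 ≅ Z^1.

Boundary ∂_1: C_1 → C_0 sends each edge [p,q] (with p < q) to q − p.
The resulting 9×11 matrix has rank 8, and its Smith normal form has invariant factors (1,1,1,1,1,1,1,1).

The boundary map ∂_2: C_2 → C_1 maps a triangle to the signed sum of its edges. For instance
  ∂abc = bc − ac + ab.
As a 11×1 matrix over Z this has rank 1, with invariant factors (1).

Computing H_k = (kernel of ∂_k) / (image of ∂_{k+1}):

  H_0: rank C_0 − rank ∂_1 = 9 − 8 = 1, and the invariant factors of ∂_1 are all 1, so H_0 ≅ Z.
  H_1: rank ker ∂_1 − rank ∂_2 = (11 − 8) − 1 = 2, and the invariant factors of ∂_2 are all 1, so H_1 ≅ Z^2.
  H_2: rank ker ∂_2 − rank ∂_3 = (1 − 1) − 0 = 0, and there is no ∂_3, so H_2 ≅ 0.

Hence the Betti numbers are b_0 = 1, b_1 = 2, b_2 = 0.

b_0 = 1, b_1 = 2, b_2 = 0.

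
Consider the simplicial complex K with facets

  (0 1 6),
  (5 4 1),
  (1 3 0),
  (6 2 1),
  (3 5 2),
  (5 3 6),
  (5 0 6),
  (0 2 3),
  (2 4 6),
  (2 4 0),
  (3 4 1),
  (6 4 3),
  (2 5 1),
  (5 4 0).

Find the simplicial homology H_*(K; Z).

We work with the vertex ordering 0 < 1 < 2 < 3 < 4 < 5 < 6. The simplices of K, each written with vertices in increasing order, are:

  0-simplices (7): [0], [1], [2], [3], [4], [5], [6]
  1-simplices (21): [0,1], [0,2], [0,3], [0,4], [0,5], [0,6], [1,2], [1,3], [1,4], [1,5], [1,6], [2,3], [2,4], [2,5], [2,6], [3,4], [3,5], [3,6], [4,5], [4,6], [5,6]
  2-simplices (14): [0,1,3], [0,1,6], [0,2,3], [0,2,4], [0,4,5], [0,5,6], [1,2,5], [1,2,6], [1,3,4], [1,4,5], [2,3,5], [2,4,6], [3,4,6], [3,5,6]

Hence C_0 ≅ Z^7, C_1 ≅ Z^21, C_2 ≅ Z^14.

Boundary ∂_1: C_1 → C_0 sends each edge [p,q] (with p < q) to q − p. For instance
  ∂[2,5] = [5] − [2].
This gives a 7×21 integer matrix of rank 6; reducing to Smith normal form yields diagonal entries (1,1,1,1,1,1).

The boundary map ∂_2: C_2 → C_1 sends each 2-simplex [p,q,r] to [q,r] − [p,r] + [p,q]. For instance
  ∂[2,3,5] = [3,5] − [2,5] + [2,3],
  ∂[3,4,6] = [4,6] − [3,6] + [3,4].
This gives a 21×14 integer matrix of rank 13; reducing to Smith normal form yields diagonal entries (1,1,1,1,1,1,1,1,1,1,1,1,1).

From H_k ≅ ker(∂_k) / im(∂_{k+1}) we obtain:

  H_0: rank C_0 − rank ∂_1 = 7 − 6 = 1, and the invariant factors of ∂_1 are all 1, so H_0 = Z.
  H_1: rank ker ∂_1 − rank ∂_2 = (21 − 6) − 13 = 2, and the invariant factors of ∂_2 are all 1, so H_1 = Z^2.
  H_2: rank ker ∂_2 − rank ∂_3 = (14 − 13) − 0 = 1, and there is no ∂_3, so H_2 = Z.

H_0 ≅ Z,  H_1 ≅ Z^2,  H_2 ≅ Z.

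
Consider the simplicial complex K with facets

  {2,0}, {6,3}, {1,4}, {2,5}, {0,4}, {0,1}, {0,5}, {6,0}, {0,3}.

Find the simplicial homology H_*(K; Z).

Fix the vertex order 0 < 1 < 2 < 3 < 4 < 5 < 6 and write every simplex with vertices in increasing order. Then dim K = 1 and the simplices of K are:

  0-simplices (7): [0], [1], [2], [3], [4], [5], [6]
  1-simplices (9): [0,1], [0,2], [0,3], [0,4], [0,5], [0,6], [1,4], [2,5], [3,6]

so the chain groups are C_0 ≅ Z^7, C_1 ≅ Z^9.

The boundary map ∂_1: C_1 → C_0 is given by ∂[p,q] = [q] − [p]. For instance
  ∂[0,5] = [5] − [0].
This gives a 7×9 integer matrix of rank 6; reducing to Smith normal form yields diagonal entries (1,1,1,1,1,1).

Now H_k = ker ∂_k / im ∂_{k+1}, so:

  H_0: rank C_0 − rank ∂_1 = 7 − 6 = 1, and the invariant factors of ∂_1 are all 1, so H_0 ≅ Z.
  H_1: rank ker ∂_1 − rank ∂_2 = (9 − 6) − 0 = 3, and there is no ∂_2, so H_1 ≅ Z^3.

As a check, the Euler characteristic is 7 − 9 = -2, which agrees with 1 − 3 = -2.

H_0 ≅ Z,  H_1 ≅ Z^3.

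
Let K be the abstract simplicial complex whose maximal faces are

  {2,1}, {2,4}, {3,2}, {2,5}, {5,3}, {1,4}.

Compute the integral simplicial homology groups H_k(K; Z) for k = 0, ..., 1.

H_0 = Z,  H_1 = Z^2.

Fix the vertex order 1 < 2 < 3 < 4 < 5 and write every simplex with vertices in increasing order. Then dim K = 1 and the simplices of K are:

  0-simplices (5): [1], [2], [3], [4], [5]
  1-simplices (6): [1,2], [1,4], [2,3], [2,4], [2,5], [3,5]

Hence C_0 ≅ Z^5, C_1 ≅ Z^6.

Boundary ∂_1: C_1 → C_0 sends each edge [p,q] (with p < q) to q − p. For instance
  ∂[2,3] = [3] − [2].
As a 5×6 matrix over Z this has rank 4, with invariant factors (1,1,1,1).

Reading off H_k = ker ∂_k / im ∂_{k+1}:

  H_0: rank C_0 − rank ∂_1 = 5 − 4 = 1, and the invariant factors of ∂_1 are all 1, so H_0 ≅ Z.
  H_1: rank ker ∂_1 − rank ∂_2 = (6 − 4) − 0 = 2, and there is no ∂_2, so H_1 ≅ Z^2.

As a check, the Euler characteristic is 5 − 6 = -1, which agrees with 1 − 2 = -1.
(K is a triangulation of a wedge of 2 circles.)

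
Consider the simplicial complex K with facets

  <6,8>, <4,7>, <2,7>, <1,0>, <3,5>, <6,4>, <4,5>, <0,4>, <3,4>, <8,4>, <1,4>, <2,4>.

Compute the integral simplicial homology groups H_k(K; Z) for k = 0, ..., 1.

H_0 = Z,  H_1 = Z^4.

We work with the vertex ordering 0 < 1 < 2 < 3 < 4 < 5 < 6 < 7 < 8. The simplices of K, each written with vertices in increasing order, are:

  0-simplices (9): [0], [1], [2], [3], [4], [5], [6], [7], [8]
  1-simplices (12): [0,1], [0,4], [1,4], [2,4], [2,7], [3,4], [3,5], [4,5], [4,6], [4,7], [4,8], [6,8]

so the chain groups are C_0 ≅ Z^9, C_1 ≅ Z^12.

∂_1: C_1 → C_0 maps an edge to its endpoints' difference, ∂[p,q] = q − p. For instance
  ∂[1,4] = [4] − [1].
The 9×12 boundary matrix has rank 8 and Smith normal form diag(1,1,1,1,1,1,1,1).

Computing H_k = (kernel of ∂_k) / (image of ∂_{k+1}):

  H_0: rank C_0 − rank ∂_1 = 9 − 8 = 1, and the invariant factors of ∂_1 are all 1, so H_0 = Z.
  H_1: rank ker ∂_1 − rank ∂_2 = (12 − 8) − 0 = 4, and there is no ∂_2, so H_1 = Z^4.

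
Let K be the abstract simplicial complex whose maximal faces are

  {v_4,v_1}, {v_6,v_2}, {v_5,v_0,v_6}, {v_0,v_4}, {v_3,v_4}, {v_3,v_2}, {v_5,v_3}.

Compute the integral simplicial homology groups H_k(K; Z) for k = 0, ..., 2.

H_0 ≅ Z,  H_1 ≅ Z^2,  H_2 = 0.

Fix the vertex order v_0 < v_1 < v_2 < v_3 < v_4 < v_5 < v_6 and write every simplex with vertices in increasing order. Then dim K = 2 and the simplices of K are:

  0-simplices (7): [v_0], [v_1], [v_2], [v_3], [v_4], [v_5], [v_6]
  1-simplices (9): [v_0,v_4], [v_0,v_5], [v_0,v_6], [v_1,v_4], [v_2,v_3], [v_2,v_6], [v_3,v_4], [v_3,v_5], [v_5,v_6]
  2-simplices (1): [v_0,v_5,v_6]

Hence C_0 ≅ Z^7, C_1 ≅ Z^9, C_2 ≅ Z^1.

∂_1: C_1 → C_0 sends each edge [p,q] (with p < q) to q − p.
The resulting 7×9 matrix has rank 6, and its Smith normal form has invariant factors (1,1,1,1,1,1).

The boundary map ∂_2: C_2 → C_1 acts by ∂[p,q,r] = [q,r] − [p,r] + [p,q]. For instance
  ∂[v_0,v_5,v_6] = [v_5,v_6] − [v_0,v_6] + [v_0,v_5].
This gives a 9×1 integer matrix of rank 1; reducing to Smith normal form yields diagonal entries (1).

From H_k ≅ ker(∂_k) / im(∂_{k+1}) we obtain:

  H_0: rank C_0 − rank ∂_1 = 7 − 6 = 1, and the invariant factors of ∂_1 are all 1, so H_0 ≅ Z.
  H_1: rank ker ∂_1 − rank ∂_2 = (9 − 6) − 1 = 2, and the invariant factors of ∂_2 are all 1, so H_1 ≅ Z^2.
  H_2: rank ker ∂_2 − rank ∂_3 = (1 − 1) − 0 = 0, and there is no ∂_3, so H_2 ≅ 0.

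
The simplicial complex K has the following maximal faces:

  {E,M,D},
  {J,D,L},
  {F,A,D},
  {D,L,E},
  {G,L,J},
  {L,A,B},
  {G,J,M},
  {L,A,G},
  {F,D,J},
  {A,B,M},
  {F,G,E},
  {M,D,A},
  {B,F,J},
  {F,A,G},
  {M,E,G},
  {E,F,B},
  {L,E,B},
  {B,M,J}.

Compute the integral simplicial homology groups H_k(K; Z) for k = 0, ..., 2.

H_0 = Z,  H_1 = Z^2,  H_2 = Z.

We work with the vertex ordering A < B < D < E < F < G < J < L < M. The simplices of K, each written with vertices in increasing order, are:

  0-simplices (9): A, B, D, E, F, G, J, L, M
  1-simplices (27): AB, AD, AF, AG, AL, AM, BE, BF, BJ, BL, BM, DE, DF, DJ, DL, DM, EF, EG, EL, EM, FG, FJ, GJ, GL, GM, JL, JM
  2-simplices (18): ABL, ABM, ADF, ADM, AFG, AGL, BEF, BEL, BFJ, BJM, DEL, DEM, DFJ, DJL, EFG, EGM, GJL, GJM

giving chain groups C_0 ≅ Z^9, C_1 ≅ Z^27, C_2 ≅ Z^18.

The boundary map ∂_1: C_1 → C_0 maps an edge to its endpoints' difference, ∂[p,q] = q − p. For instance
  ∂BL = L − B.
The 9×27 boundary matrix has rank 8 and Smith normal form diag(1,1,1,1,1,1,1,1).

Boundary ∂_2: C_2 → C_1 maps a triangle to the signed sum of its edges. For instance
  ∂ADF = DF − AF + AD,
  ∂DEM = EM − DM + DE.
The resulting 27×18 matrix has rank 17, and its Smith normal form has invariant factors (1,1,1,1,1,1,1,1,1,1,1,1,1,1,1,1,1).

Reading off H_k = ker ∂_k / im ∂_{k+1}:

  H_0: rank C_0 − rank ∂_1 = 9 − 8 = 1, and the invariant factors of ∂_1 are all 1, so H_0 ≅ Z.
  H_1: rank ker ∂_1 − rank ∂_2 = (27 − 8) − 17 = 2, and the invariant factors of ∂_2 are all 1, so H_1 ≅ Z^2.
  H_2: rank ker ∂_2 − rank ∂_3 = (18 − 17) − 0 = 1, and there is no ∂_3, so H_2 ≅ Z.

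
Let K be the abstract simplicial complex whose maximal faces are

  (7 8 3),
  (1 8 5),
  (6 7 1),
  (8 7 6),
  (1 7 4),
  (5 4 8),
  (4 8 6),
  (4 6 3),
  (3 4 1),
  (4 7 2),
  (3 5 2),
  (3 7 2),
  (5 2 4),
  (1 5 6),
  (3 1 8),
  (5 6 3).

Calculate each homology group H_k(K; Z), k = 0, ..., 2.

H_0 ≅ Z,  H_1 ≅ Z^2,  H_2 ≅ Z.

We work with the vertex ordering 1 < 2 < 3 < 4 < 5 < 6 < 7 < 8. The simplices of K, each written with vertices in increasing order, are:

  0-simplices (8): [1], [2], [3], [4], [5], [6], [7], [8]
  1-simplices (24): (24 of them)
  2-simplices (16): [1,3,4], [1,3,8], [1,4,7], [1,5,6], [1,5,8], [1,6,7], [2,3,5], [2,3,7], [2,4,5], [2,4,7], [3,4,6], [3,5,6], [3,7,8], [4,5,8], [4,6,8], [6,7,8]

giving chain groups C_0 ≅ Z^8, C_1 ≅ Z^24, C_2 ≅ Z^16.

∂_1: C_1 → C_0 sends each edge [p,q] (with p < q) to q − p.
This gives a 8×24 integer matrix of rank 7; reducing to Smith normal form yields diagonal entries (1,1,1,1,1,1,1).

∂_2: C_2 → C_1 maps a triangle to the signed sum of its edges. For instance
  ∂[1,5,6] = [5,6] − [1,6] + [1,5],
  ∂[1,3,8] = [3,8] − [1,8] + [1,3].
The 24×16 boundary matrix has rank 15 and Smith normal form diag(1,1,1,1,1,1,1,1,1,1,1,1,1,1,1).

Computing H_k = (kernel of ∂_k) / (image of ∂_{k+1}):

  H_0: rank C_0 − rank ∂_1 = 8 − 7 = 1, and the invariant factors of ∂_1 are all 1, so H_0 ≅ Z.
  H_1: rank ker ∂_1 − rank ∂_2 = (24 − 7) − 15 = 2, and the invariant factors of ∂_2 are all 1, so H_1 ≅ Z^2.
  H_2: rank ker ∂_2 − rank ∂_3 = (16 − 15) − 0 = 1, and there is no ∂_3, so H_2 ≅ Z.

As a check, the Euler characteristic is 8 − 24 + 16 = 0, which agrees with 1 − 2 + 1 = 0.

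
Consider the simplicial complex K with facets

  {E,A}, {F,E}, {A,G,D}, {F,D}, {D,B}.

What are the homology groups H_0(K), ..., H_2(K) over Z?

Order the vertices as A < B < D < E < F < G. Listing each simplex with vertices in this order, K has dimension 2 with simplices:

  0-simplices (6): A, B, D, E, F, G
  1-simplices (7): AD, AE, AG, BD, DF, DG, EF
  2-simplices (1): ADG

Hence C_0 ≅ Z^6, C_1 ≅ Z^7, C_2 ≅ Z^1.

Boundary ∂_1: C_1 → C_0 is given by ∂[p,q] = [q] − [p].
The resulting 6×7 matrix has rank 5, and its Smith normal form has invariant factors (1,1,1,1,1).

Boundary ∂_2: C_2 → C_1 sends each 2-simplex [p,q,r] to [q,r] − [p,r] + [p,q]. For instance
  ∂ADG = DG − AG + AD.
As a 7×1 matrix over Z this has rank 1, with invariant factors (1).

Now H_k = ker ∂_k / im ∂_{k+1}, so:

  H_0: rank C_0 − rank ∂_1 = 6 − 5 = 1, and the invariant factors of ∂_1 are all 1, so H_0 = Z.
  H_1: rank ker ∂_1 − rank ∂_2 = (7 − 5) − 1 = 1, and the invariant factors of ∂_2 are all 1, so H_1 = Z.
  H_2: rank ker ∂_2 − rank ∂_3 = (1 − 1) − 0 = 0, and there is no ∂_3, so H_2 = 0.

H_0 = Z,  H_1 = Z,  H_2 = 0.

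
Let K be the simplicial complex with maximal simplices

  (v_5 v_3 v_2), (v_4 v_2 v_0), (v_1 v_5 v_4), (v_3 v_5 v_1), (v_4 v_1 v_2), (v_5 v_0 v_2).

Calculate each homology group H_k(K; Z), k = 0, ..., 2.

Fix the vertex order v_0 < v_1 < v_2 < v_3 < v_4 < v_5 and write every simplex with vertices in increasing order. Then dim K = 2 and the simplices of K are:

  0-simplices (6): [v_0], [v_1], [v_2], [v_3], [v_4], [v_5]
  1-simplices (12): [v_0,v_2], [v_0,v_4], [v_0,v_5], [v_1,v_2], [v_1,v_3], [v_1,v_4], [v_1,v_5], [v_2,v_3], [v_2,v_4], [v_2,v_5], [v_3,v_5], [v_4,v_5]
  2-simplices (6): [v_0,v_2,v_4], [v_0,v_2,v_5], [v_1,v_2,v_4], [v_1,v_3,v_5], [v_1,v_4,v_5], [v_2,v_3,v_5]

Hence C_0 ≅ Z^6, C_1 ≅ Z^12, C_2 ≅ Z^6.

Boundary ∂_1: C_1 → C_0 maps an edge to its endpoints' difference, ∂[p,q] = q − p. For instance
  ∂[v_1,v_2] = [v_2] − [v_1].
As a 6×12 matrix over Z this has rank 5, with invariant factors (1,1,1,1,1).

∂_2: C_2 → C_1 sends each 2-simplex [p,q,r] to [q,r] − [p,r] + [p,q]. For instance
  ∂[v_1,v_3,v_5] = [v_3,v_5] − [v_1,v_5] + [v_1,v_3],
  ∂[v_0,v_2,v_5] = [v_2,v_5] − [v_0,v_5] + [v_0,v_2].
The resulting 12×6 matrix has rank 6, and its Smith normal form has invariant factors (1,1,1,1,1,1).

From H_k ≅ ker(∂_k) / im(∂_{k+1}) we obtain:

  H_0: rank C_0 − rank ∂_1 = 6 − 5 = 1, and the invariant factors of ∂_1 are all 1, so H_0 = Z.
  H_1: rank ker ∂_1 − rank ∂_2 = (12 − 5) − 6 = 1, and the invariant factors of ∂_2 are all 1, so H_1 = Z.
  H_2: rank ker ∂_2 − rank ∂_3 = (6 − 6) − 0 = 0, and there is no ∂_3, so H_2 = 0.

(K is a triangulation of the cylinder S^1 x I.)

H_0 ≅ Z,  H_1 ≅ Z,  H_2 = 0.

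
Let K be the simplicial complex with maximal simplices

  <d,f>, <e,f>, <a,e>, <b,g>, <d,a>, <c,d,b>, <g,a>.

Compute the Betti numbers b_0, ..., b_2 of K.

b_0 = 1, b_1 = 2, b_2 = 0.

K has 7 vertices, 9 edges, 1 triangle.
rank ∂_0 = 0, rank ∂_1 = 6 ⇒ b_0 = 7 − 0 − 6 = 1; all invariant factors of ∂_1 are 1 so no torsion. So H_0 ≅ Z.
rank ∂_1 = 6, rank ∂_2 = 1 ⇒ b_1 = 9 − 6 − 1 = 2; all invariant factors of ∂_2 are 1 so no torsion. So H_1 ≅ Z^2.
rank ∂_2 = 1, rank ∂_3 = 0 ⇒ b_2 = 1 − 1 − 0 = 0. So H_2 ≅ 0.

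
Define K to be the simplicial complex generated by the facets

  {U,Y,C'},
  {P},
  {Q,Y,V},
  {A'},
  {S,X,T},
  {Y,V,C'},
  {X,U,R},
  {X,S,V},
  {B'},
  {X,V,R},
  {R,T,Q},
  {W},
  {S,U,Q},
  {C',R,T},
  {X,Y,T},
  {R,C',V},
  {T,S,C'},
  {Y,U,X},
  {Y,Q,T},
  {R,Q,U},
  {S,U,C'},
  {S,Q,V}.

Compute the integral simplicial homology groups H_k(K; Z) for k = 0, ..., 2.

Take the total order P < Q < R < S < T < U < V < W < X < Y < A' < B' < C' on the vertex set. Then K (dimension 2) consists of the simplices:

  0-simplices (13): [P], [Q], [R], [S], [T], [U], [V], [W], [X], [Y], [A'], [B'], [C']
  1-simplices (27): (27 of them)
  2-simplices (18): (18 of them)

giving chain groups C_0 ≅ Z^13, C_1 ≅ Z^27, C_2 ≅ Z^18.

∂_1: C_1 → C_0 maps an edge to its endpoints' difference, ∂[p,q] = q − p.
The 13×27 boundary matrix has rank 8 and Smith normal form diag(1,1,1,1,1,1,1,1).

The boundary map ∂_2: C_2 → C_1 sends each 2-simplex [p,q,r] to [q,r] − [p,r] + [p,q]. For instance
  ∂[S,V,X] = [V,X] − [S,X] + [S,V],
  ∂[Q,V,Y] = [V,Y] − [Q,Y] + [Q,V].
The 27×18 boundary matrix has rank 17 and Smith normal form diag(1,1,1,1,1,1,1,1,1,1,1,1,1,1,1,1,1).

Now H_k = ker ∂_k / im ∂_{k+1}, so:

  H_0: rank C_0 − rank ∂_1 = 13 − 8 = 5, and the invariant factors of ∂_1 are all 1, so H_0 = Z^5.
  H_1: rank ker ∂_1 − rank ∂_2 = (27 − 8) − 17 = 2, and the invariant factors of ∂_2 are all 1, so H_1 = Z^2.
  H_2: rank ker ∂_2 − rank ∂_3 = (18 − 17) − 0 = 1, and there is no ∂_3, so H_2 = Z.

H_0 = Z^5,  H_1 = Z^2,  H_2 = Z.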